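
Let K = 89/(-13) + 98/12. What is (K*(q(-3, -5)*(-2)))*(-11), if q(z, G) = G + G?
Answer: -11330/39 ≈ -290.51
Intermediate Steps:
q(z, G) = 2*G
K = 103/78 (K = 89*(-1/13) + 98*(1/12) = -89/13 + 49/6 = 103/78 ≈ 1.3205)
(K*(q(-3, -5)*(-2)))*(-11) = (103*((2*(-5))*(-2))/78)*(-11) = (103*(-10*(-2))/78)*(-11) = ((103/78)*20)*(-11) = (1030/39)*(-11) = -11330/39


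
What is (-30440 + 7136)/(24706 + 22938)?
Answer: -5826/11911 ≈ -0.48913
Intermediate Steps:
(-30440 + 7136)/(24706 + 22938) = -23304/47644 = -23304*1/47644 = -5826/11911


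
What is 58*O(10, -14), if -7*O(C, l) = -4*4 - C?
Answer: 1508/7 ≈ 215.43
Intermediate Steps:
O(C, l) = 16/7 + C/7 (O(C, l) = -(-4*4 - C)/7 = -(-16 - C)/7 = 16/7 + C/7)
58*O(10, -14) = 58*(16/7 + (1/7)*10) = 58*(16/7 + 10/7) = 58*(26/7) = 1508/7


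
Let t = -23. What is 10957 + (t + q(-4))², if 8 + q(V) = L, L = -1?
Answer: 11981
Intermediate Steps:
q(V) = -9 (q(V) = -8 - 1 = -9)
10957 + (t + q(-4))² = 10957 + (-23 - 9)² = 10957 + (-32)² = 10957 + 1024 = 11981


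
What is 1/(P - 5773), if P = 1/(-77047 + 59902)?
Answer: -17145/98978086 ≈ -0.00017322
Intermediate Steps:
P = -1/17145 (P = 1/(-17145) = -1/17145 ≈ -5.8326e-5)
1/(P - 5773) = 1/(-1/17145 - 5773) = 1/(-98978086/17145) = -17145/98978086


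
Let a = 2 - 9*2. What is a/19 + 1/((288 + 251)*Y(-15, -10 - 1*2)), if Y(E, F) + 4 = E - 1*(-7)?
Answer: -103507/122892 ≈ -0.84226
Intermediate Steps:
Y(E, F) = 3 + E (Y(E, F) = -4 + (E - 1*(-7)) = -4 + (E + 7) = -4 + (7 + E) = 3 + E)
a = -16 (a = 2 - 18 = -16)
a/19 + 1/((288 + 251)*Y(-15, -10 - 1*2)) = -16/19 + 1/((288 + 251)*(3 - 15)) = -16*1/19 + 1/(539*(-12)) = -16/19 + (1/539)*(-1/12) = -16/19 - 1/6468 = -103507/122892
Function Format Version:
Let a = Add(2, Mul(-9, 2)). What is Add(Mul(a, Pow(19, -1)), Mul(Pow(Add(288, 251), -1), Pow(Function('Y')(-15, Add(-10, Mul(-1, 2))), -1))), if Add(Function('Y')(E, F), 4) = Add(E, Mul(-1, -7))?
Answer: Rational(-103507, 122892) ≈ -0.84226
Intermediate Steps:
Function('Y')(E, F) = Add(3, E) (Function('Y')(E, F) = Add(-4, Add(E, Mul(-1, -7))) = Add(-4, Add(E, 7)) = Add(-4, Add(7, E)) = Add(3, E))
a = -16 (a = Add(2, -18) = -16)
Add(Mul(a, Pow(19, -1)), Mul(Pow(Add(288, 251), -1), Pow(Function('Y')(-15, Add(-10, Mul(-1, 2))), -1))) = Add(Mul(-16, Pow(19, -1)), Mul(Pow(Add(288, 251), -1), Pow(Add(3, -15), -1))) = Add(Mul(-16, Rational(1, 19)), Mul(Pow(539, -1), Pow(-12, -1))) = Add(Rational(-16, 19), Mul(Rational(1, 539), Rational(-1, 12))) = Add(Rational(-16, 19), Rational(-1, 6468)) = Rational(-103507, 122892)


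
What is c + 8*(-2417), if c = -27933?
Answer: -47269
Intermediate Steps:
c + 8*(-2417) = -27933 + 8*(-2417) = -27933 - 19336 = -47269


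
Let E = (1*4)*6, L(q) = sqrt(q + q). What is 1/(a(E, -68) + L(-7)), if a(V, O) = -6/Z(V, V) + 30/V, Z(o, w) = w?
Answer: 1/15 - I*sqrt(14)/15 ≈ 0.066667 - 0.24944*I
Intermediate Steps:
L(q) = sqrt(2)*sqrt(q) (L(q) = sqrt(2*q) = sqrt(2)*sqrt(q))
E = 24 (E = 4*6 = 24)
a(V, O) = 24/V (a(V, O) = -6/V + 30/V = 24/V)
1/(a(E, -68) + L(-7)) = 1/(24/24 + sqrt(2)*sqrt(-7)) = 1/(24*(1/24) + sqrt(2)*(I*sqrt(7))) = 1/(1 + I*sqrt(14))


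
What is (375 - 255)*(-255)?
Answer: -30600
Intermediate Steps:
(375 - 255)*(-255) = 120*(-255) = -30600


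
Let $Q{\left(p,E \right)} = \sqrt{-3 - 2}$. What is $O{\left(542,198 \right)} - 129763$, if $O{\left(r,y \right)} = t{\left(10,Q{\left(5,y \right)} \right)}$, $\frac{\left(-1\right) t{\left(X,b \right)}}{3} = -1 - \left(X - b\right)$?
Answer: $-129730 - 3 i \sqrt{5} \approx -1.2973 \cdot 10^{5} - 6.7082 i$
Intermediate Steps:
$Q{\left(p,E \right)} = i \sqrt{5}$ ($Q{\left(p,E \right)} = \sqrt{-5} = i \sqrt{5}$)
$t{\left(X,b \right)} = 3 - 3 b + 3 X$ ($t{\left(X,b \right)} = - 3 \left(-1 - \left(X - b\right)\right) = - 3 \left(-1 + b - X\right) = 3 - 3 b + 3 X$)
$O{\left(r,y \right)} = 33 - 3 i \sqrt{5}$ ($O{\left(r,y \right)} = 3 - 3 i \sqrt{5} + 3 \cdot 10 = 3 - 3 i \sqrt{5} + 30 = 33 - 3 i \sqrt{5}$)
$O{\left(542,198 \right)} - 129763 = \left(33 - 3 i \sqrt{5}\right) - 129763 = -129730 - 3 i \sqrt{5}$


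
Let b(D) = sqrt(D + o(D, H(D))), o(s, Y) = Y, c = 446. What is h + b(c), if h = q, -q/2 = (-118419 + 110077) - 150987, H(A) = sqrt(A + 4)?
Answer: 318658 + sqrt(446 + 15*sqrt(2)) ≈ 3.1868e+5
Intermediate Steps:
H(A) = sqrt(4 + A)
b(D) = sqrt(D + sqrt(4 + D))
q = 318658 (q = -2*((-118419 + 110077) - 150987) = -2*(-8342 - 150987) = -2*(-159329) = 318658)
h = 318658
h + b(c) = 318658 + sqrt(446 + sqrt(4 + 446)) = 318658 + sqrt(446 + sqrt(450)) = 318658 + sqrt(446 + 15*sqrt(2))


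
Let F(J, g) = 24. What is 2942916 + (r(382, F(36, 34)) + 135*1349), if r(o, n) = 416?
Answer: 3125447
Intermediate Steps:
2942916 + (r(382, F(36, 34)) + 135*1349) = 2942916 + (416 + 135*1349) = 2942916 + (416 + 182115) = 2942916 + 182531 = 3125447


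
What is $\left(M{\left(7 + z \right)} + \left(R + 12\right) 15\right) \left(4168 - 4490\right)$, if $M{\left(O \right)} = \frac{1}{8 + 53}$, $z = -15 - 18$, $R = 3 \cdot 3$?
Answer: $- \frac{6187552}{61} \approx -1.0144 \cdot 10^{5}$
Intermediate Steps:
$R = 9$
$z = -33$ ($z = -15 - 18 = -33$)
$M{\left(O \right)} = \frac{1}{61}$
$\left(M{\left(7 + z \right)} + \left(R + 12\right) 15\right) \left(4168 - 4490\right) = \left(\frac{1}{61} + \left(9 + 12\right) 15\right) \left(4168 - 4490\right) = \left(\frac{1}{61} + 21 \cdot 15\right) \left(-322\right) = \left(\frac{1}{61} + 315\right) \left(-322\right) = \frac{19216}{61} \left(-322\right) = - \frac{6187552}{61}$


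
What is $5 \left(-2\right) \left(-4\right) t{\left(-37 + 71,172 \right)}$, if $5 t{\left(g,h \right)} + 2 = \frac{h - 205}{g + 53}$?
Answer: $- \frac{552}{29} \approx -19.034$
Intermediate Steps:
$t{\left(g,h \right)} = - \frac{2}{5} + \frac{-205 + h}{5 \left(53 + g\right)}$ ($t{\left(g,h \right)} = - \frac{2}{5} + \frac{\left(h - 205\right) \frac{1}{g + 53}}{5} = - \frac{2}{5} + \frac{\left(-205 + h\right) \frac{1}{53 + g}}{5} = - \frac{2}{5} + \frac{\frac{1}{53 + g} \left(-205 + h\right)}{5} = - \frac{2}{5} + \frac{-205 + h}{5 \left(53 + g\right)}$)
$5 \left(-2\right) \left(-4\right) t{\left(-37 + 71,172 \right)} = 5 \left(-2\right) \left(-4\right) \frac{-311 + 172 - 2 \left(-37 + 71\right)}{5 \left(53 + \left(-37 + 71\right)\right)} = \left(-10\right) \left(-4\right) \frac{-311 + 172 - 68}{5 \left(53 + 34\right)} = 40 \frac{-311 + 172 - 68}{5 \cdot 87} = 40 \cdot \frac{1}{5} \cdot \frac{1}{87} \left(-207\right) = 40 \left(- \frac{69}{145}\right) = - \frac{552}{29}$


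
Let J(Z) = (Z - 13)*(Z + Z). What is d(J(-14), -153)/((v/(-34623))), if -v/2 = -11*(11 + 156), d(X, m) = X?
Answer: -13087494/1837 ≈ -7124.4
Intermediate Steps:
J(Z) = 2*Z*(-13 + Z) (J(Z) = (-13 + Z)*(2*Z) = 2*Z*(-13 + Z))
v = 3674 (v = -(-22)*(11 + 156) = -(-22)*167 = -2*(-1837) = 3674)
d(J(-14), -153)/((v/(-34623))) = (2*(-14)*(-13 - 14))/((3674/(-34623))) = (2*(-14)*(-27))/((3674*(-1/34623))) = 756/(-3674/34623) = 756*(-34623/3674) = -13087494/1837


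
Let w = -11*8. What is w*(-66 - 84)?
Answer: 13200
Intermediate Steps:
w = -88
w*(-66 - 84) = -88*(-66 - 84) = -88*(-150) = 13200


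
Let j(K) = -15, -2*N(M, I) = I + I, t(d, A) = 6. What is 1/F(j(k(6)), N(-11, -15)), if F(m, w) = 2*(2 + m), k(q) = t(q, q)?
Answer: -1/26 ≈ -0.038462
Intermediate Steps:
k(q) = 6
N(M, I) = -I (N(M, I) = -(I + I)/2 = -I)
F(m, w) = 4 + 2*m
1/F(j(k(6)), N(-11, -15)) = 1/(4 + 2*(-15)) = 1/(4 - 30) = 1/(-26) = -1/26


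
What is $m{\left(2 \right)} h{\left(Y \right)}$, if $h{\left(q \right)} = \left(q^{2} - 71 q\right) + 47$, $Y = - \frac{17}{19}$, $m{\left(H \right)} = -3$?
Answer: $- \frac{120567}{361} \approx -333.98$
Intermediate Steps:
$Y = - \frac{17}{19}$ ($Y = \left(-17\right) \frac{1}{19} = - \frac{17}{19} \approx -0.89474$)
$h{\left(q \right)} = 47 + q^{2} - 71 q$
$m{\left(2 \right)} h{\left(Y \right)} = - 3 \left(47 + \left(- \frac{17}{19}\right)^{2} - - \frac{1207}{19}\right) = - 3 \left(47 + \frac{289}{361} + \frac{1207}{19}\right) = \left(-3\right) \frac{40189}{361} = - \frac{120567}{361}$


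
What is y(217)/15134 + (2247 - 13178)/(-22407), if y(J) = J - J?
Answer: 10931/22407 ≈ 0.48784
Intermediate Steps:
y(J) = 0
y(217)/15134 + (2247 - 13178)/(-22407) = 0/15134 + (2247 - 13178)/(-22407) = 0*(1/15134) - 10931*(-1/22407) = 0 + 10931/22407 = 10931/22407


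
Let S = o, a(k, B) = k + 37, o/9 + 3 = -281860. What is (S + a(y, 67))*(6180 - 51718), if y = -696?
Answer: 115549305188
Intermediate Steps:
o = -2536767 (o = -27 + 9*(-281860) = -27 - 2536740 = -2536767)
a(k, B) = 37 + k
S = -2536767
(S + a(y, 67))*(6180 - 51718) = (-2536767 + (37 - 696))*(6180 - 51718) = (-2536767 - 659)*(-45538) = -2537426*(-45538) = 115549305188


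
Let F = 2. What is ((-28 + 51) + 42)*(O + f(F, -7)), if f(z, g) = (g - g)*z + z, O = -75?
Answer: -4745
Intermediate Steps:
f(z, g) = z (f(z, g) = 0*z + z = 0 + z = z)
((-28 + 51) + 42)*(O + f(F, -7)) = ((-28 + 51) + 42)*(-75 + 2) = (23 + 42)*(-73) = 65*(-73) = -4745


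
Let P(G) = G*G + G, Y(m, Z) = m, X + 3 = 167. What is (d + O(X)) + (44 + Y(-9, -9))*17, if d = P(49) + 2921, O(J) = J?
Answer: 6130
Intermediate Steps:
X = 164 (X = -3 + 167 = 164)
P(G) = G + G² (P(G) = G² + G = G + G²)
d = 5371 (d = 49*(1 + 49) + 2921 = 49*50 + 2921 = 2450 + 2921 = 5371)
(d + O(X)) + (44 + Y(-9, -9))*17 = (5371 + 164) + (44 - 9)*17 = 5535 + 35*17 = 5535 + 595 = 6130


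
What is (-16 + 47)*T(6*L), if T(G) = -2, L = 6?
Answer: -62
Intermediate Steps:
(-16 + 47)*T(6*L) = (-16 + 47)*(-2) = 31*(-2) = -62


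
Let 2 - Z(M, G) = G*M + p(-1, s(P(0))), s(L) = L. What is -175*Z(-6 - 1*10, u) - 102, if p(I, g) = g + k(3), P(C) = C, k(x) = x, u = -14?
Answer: 39273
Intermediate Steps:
p(I, g) = 3 + g (p(I, g) = g + 3 = 3 + g)
Z(M, G) = -1 - G*M (Z(M, G) = 2 - (G*M + (3 + 0)) = 2 - (G*M + 3) = 2 - (3 + G*M) = 2 + (-3 - G*M) = -1 - G*M)
-175*Z(-6 - 1*10, u) - 102 = -175*(-1 - 1*(-14)*(-6 - 1*10)) - 102 = -175*(-1 - 1*(-14)*(-6 - 10)) - 102 = -175*(-1 - 1*(-14)*(-16)) - 102 = -175*(-1 - 224) - 102 = -175*(-225) - 102 = 39375 - 102 = 39273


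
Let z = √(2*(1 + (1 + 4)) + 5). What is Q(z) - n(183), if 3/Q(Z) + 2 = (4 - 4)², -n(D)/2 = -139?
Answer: -559/2 ≈ -279.50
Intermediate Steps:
n(D) = 278 (n(D) = -2*(-139) = 278)
z = √17 (z = √(2*(1 + 5) + 5) = √(2*6 + 5) = √(12 + 5) = √17 ≈ 4.1231)
Q(Z) = -3/2 (Q(Z) = 3/(-2 + (4 - 4)²) = 3/(-2 + 0²) = 3/(-2 + 0) = 3/(-2) = 3*(-½) = -3/2)
Q(z) - n(183) = -3/2 - 1*278 = -3/2 - 278 = -559/2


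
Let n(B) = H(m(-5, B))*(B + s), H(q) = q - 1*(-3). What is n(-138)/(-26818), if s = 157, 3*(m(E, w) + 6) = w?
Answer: 931/26818 ≈ 0.034715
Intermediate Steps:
m(E, w) = -6 + w/3
H(q) = 3 + q (H(q) = q + 3 = 3 + q)
n(B) = (-3 + B/3)*(157 + B) (n(B) = (3 + (-6 + B/3))*(B + 157) = (-3 + B/3)*(157 + B))
n(-138)/(-26818) = ((-9 - 138)*(157 - 138)/3)/(-26818) = ((⅓)*(-147)*19)*(-1/26818) = -931*(-1/26818) = 931/26818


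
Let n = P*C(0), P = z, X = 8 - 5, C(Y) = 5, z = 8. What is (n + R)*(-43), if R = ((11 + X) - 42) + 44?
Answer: -2408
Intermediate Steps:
X = 3
P = 8
n = 40 (n = 8*5 = 40)
R = 16 (R = ((11 + 3) - 42) + 44 = (14 - 42) + 44 = -28 + 44 = 16)
(n + R)*(-43) = (40 + 16)*(-43) = 56*(-43) = -2408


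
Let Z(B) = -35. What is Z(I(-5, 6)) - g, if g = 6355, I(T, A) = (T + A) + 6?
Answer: -6390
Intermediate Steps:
I(T, A) = 6 + A + T (I(T, A) = (A + T) + 6 = 6 + A + T)
Z(I(-5, 6)) - g = -35 - 1*6355 = -35 - 6355 = -6390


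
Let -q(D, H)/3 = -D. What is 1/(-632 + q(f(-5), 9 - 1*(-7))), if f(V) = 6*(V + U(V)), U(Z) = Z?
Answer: -1/812 ≈ -0.0012315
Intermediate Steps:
f(V) = 12*V (f(V) = 6*(V + V) = 6*(2*V) = 12*V)
q(D, H) = 3*D (q(D, H) = -(-3)*D = 3*D)
1/(-632 + q(f(-5), 9 - 1*(-7))) = 1/(-632 + 3*(12*(-5))) = 1/(-632 + 3*(-60)) = 1/(-632 - 180) = 1/(-812) = -1/812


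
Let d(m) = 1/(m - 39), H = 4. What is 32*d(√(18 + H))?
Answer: -1248/1499 - 32*√22/1499 ≈ -0.93268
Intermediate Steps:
d(m) = 1/(-39 + m)
32*d(√(18 + H)) = 32/(-39 + √(18 + 4)) = 32/(-39 + √22)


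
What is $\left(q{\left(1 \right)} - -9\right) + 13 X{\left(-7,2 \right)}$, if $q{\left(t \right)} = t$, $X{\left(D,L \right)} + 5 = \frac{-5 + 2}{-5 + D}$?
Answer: $- \frac{207}{4} \approx -51.75$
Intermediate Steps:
$X{\left(D,L \right)} = -5 - \frac{3}{-5 + D}$ ($X{\left(D,L \right)} = -5 + \frac{-5 + 2}{-5 + D} = -5 - \frac{3}{-5 + D}$)
$\left(q{\left(1 \right)} - -9\right) + 13 X{\left(-7,2 \right)} = \left(1 - -9\right) + 13 \frac{22 - -35}{-5 - 7} = \left(1 + 9\right) + 13 \frac{22 + 35}{-12} = 10 + 13 \left(\left(- \frac{1}{12}\right) 57\right) = 10 + 13 \left(- \frac{19}{4}\right) = 10 - \frac{247}{4} = - \frac{207}{4}$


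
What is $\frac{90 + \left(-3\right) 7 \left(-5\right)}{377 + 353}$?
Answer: $\frac{39}{146} \approx 0.26712$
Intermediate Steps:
$\frac{90 + \left(-3\right) 7 \left(-5\right)}{377 + 353} = \frac{90 - -105}{730} = \left(90 + 105\right) \frac{1}{730} = 195 \cdot \frac{1}{730} = \frac{39}{146}$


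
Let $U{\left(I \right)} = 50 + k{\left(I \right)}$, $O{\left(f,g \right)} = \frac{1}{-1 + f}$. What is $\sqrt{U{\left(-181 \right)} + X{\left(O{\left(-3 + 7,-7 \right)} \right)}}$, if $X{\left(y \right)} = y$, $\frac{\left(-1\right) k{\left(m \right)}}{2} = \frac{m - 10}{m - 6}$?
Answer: $\frac{\sqrt{15198051}}{561} \approx 6.9491$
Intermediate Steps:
$k{\left(m \right)} = - \frac{2 \left(-10 + m\right)}{-6 + m}$ ($k{\left(m \right)} = - 2 \frac{m - 10}{m - 6} = - 2 \frac{-10 + m}{-6 + m} = - \frac{2 \left(-10 + m\right)}{-6 + m}$)
$U{\left(I \right)} = 50 + \frac{2 \left(10 - I\right)}{-6 + I}$
$\sqrt{U{\left(-181 \right)} + X{\left(O{\left(-3 + 7,-7 \right)} \right)}} = \sqrt{\frac{8 \left(-35 + 6 \left(-181\right)\right)}{-6 - 181} + \frac{1}{-1 + \left(-3 + 7\right)}} = \sqrt{\frac{8 \left(-35 - 1086\right)}{-187} + \frac{1}{-1 + 4}} = \sqrt{8 \left(- \frac{1}{187}\right) \left(-1121\right) + \frac{1}{3}} = \sqrt{\frac{8968}{187} + \frac{1}{3}} = \sqrt{\frac{27091}{561}} = \frac{\sqrt{15198051}}{561}$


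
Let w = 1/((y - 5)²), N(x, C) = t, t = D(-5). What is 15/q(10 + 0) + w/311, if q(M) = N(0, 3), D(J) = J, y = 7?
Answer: -3731/1244 ≈ -2.9992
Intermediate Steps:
t = -5
N(x, C) = -5
w = ¼ (w = 1/((7 - 5)²) = 1/(2²) = 1/4 = ¼ ≈ 0.25000)
q(M) = -5
15/q(10 + 0) + w/311 = 15/(-5) + (¼)/311 = 15*(-⅕) + (¼)*(1/311) = -3 + 1/1244 = -3731/1244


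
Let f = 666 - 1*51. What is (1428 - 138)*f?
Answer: 793350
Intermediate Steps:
f = 615 (f = 666 - 51 = 615)
(1428 - 138)*f = (1428 - 138)*615 = 1290*615 = 793350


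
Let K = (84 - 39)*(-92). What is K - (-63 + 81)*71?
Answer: -5418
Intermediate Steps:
K = -4140 (K = 45*(-92) = -4140)
K - (-63 + 81)*71 = -4140 - (-63 + 81)*71 = -4140 - 18*71 = -4140 - 1*1278 = -4140 - 1278 = -5418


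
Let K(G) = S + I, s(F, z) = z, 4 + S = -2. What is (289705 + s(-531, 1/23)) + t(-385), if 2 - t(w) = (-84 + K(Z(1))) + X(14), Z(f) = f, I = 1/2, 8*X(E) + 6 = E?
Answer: 13330595/46 ≈ 2.8980e+5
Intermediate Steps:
X(E) = -3/4 + E/8
S = -6 (S = -4 - 2 = -6)
I = 1/2 ≈ 0.50000
K(G) = -11/2 (K(G) = -6 + 1/2 = -11/2)
t(w) = 181/2 (t(w) = 2 - ((-84 - 11/2) + (-3/4 + (1/8)*14)) = 2 - (-179/2 + (-3/4 + 7/4)) = 2 - (-179/2 + 1) = 2 - 1*(-177/2) = 2 + 177/2 = 181/2)
(289705 + s(-531, 1/23)) + t(-385) = (289705 + 1/23) + 181/2 = 6663216/23 + 181/2 = 13330595/46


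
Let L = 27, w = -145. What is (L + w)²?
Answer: 13924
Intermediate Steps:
(L + w)² = (27 - 145)² = (-118)² = 13924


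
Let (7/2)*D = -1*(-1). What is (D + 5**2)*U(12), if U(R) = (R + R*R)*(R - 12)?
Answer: 0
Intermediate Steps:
U(R) = (-12 + R)*(R + R**2) (U(R) = (R + R**2)*(-12 + R) = (-12 + R)*(R + R**2))
D = 2/7 (D = 2*(-1*(-1))/7 = (2/7)*1 = 2/7 ≈ 0.28571)
(D + 5**2)*U(12) = (2/7 + 5**2)*(12*(-12 + 12**2 - 11*12)) = (2/7 + 25)*(12*(-12 + 144 - 132)) = 177*(12*0)/7 = (177/7)*0 = 0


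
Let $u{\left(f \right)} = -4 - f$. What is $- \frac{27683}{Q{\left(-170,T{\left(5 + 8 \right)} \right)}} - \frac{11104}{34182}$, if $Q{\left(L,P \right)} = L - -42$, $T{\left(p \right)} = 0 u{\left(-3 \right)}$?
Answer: $\frac{472419497}{2187648} \approx 215.95$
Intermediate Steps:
$T{\left(p \right)} = 0$ ($T{\left(p \right)} = 0 \left(-4 - -3\right) = 0 \left(-4 + 3\right) = 0 \left(-1\right) = 0$)
$Q{\left(L,P \right)} = 42 + L$ ($Q{\left(L,P \right)} = L + 42 = 42 + L$)
$- \frac{27683}{Q{\left(-170,T{\left(5 + 8 \right)} \right)}} - \frac{11104}{34182} = - \frac{27683}{42 - 170} - \frac{11104}{34182} = - \frac{27683}{-128} - \frac{5552}{17091} = \left(-27683\right) \left(- \frac{1}{128}\right) - \frac{5552}{17091} = \frac{27683}{128} - \frac{5552}{17091} = \frac{472419497}{2187648}$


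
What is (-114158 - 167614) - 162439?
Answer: -444211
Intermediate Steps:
(-114158 - 167614) - 162439 = -281772 - 162439 = -444211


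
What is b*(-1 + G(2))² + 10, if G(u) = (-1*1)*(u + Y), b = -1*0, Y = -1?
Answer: 10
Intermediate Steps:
b = 0
G(u) = 1 - u (G(u) = (-1*1)*(u - 1) = -(-1 + u) = 1 - u)
b*(-1 + G(2))² + 10 = 0*(-1 + (1 - 1*2))² + 10 = 0*(-1 + (1 - 2))² + 10 = 0*(-1 - 1)² + 10 = 0*(-2)² + 10 = 0*4 + 10 = 0 + 10 = 10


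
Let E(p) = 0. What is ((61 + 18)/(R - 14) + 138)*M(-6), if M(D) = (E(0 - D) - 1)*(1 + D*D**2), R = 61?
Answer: 1411475/47 ≈ 30031.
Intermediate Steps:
M(D) = -1 - D**3 (M(D) = (0 - 1)*(1 + D*D**2) = -(1 + D**3) = -1 - D**3)
((61 + 18)/(R - 14) + 138)*M(-6) = ((61 + 18)/(61 - 14) + 138)*(-1 - 1*(-6)**3) = (79/47 + 138)*(-1 - 1*(-216)) = (79*(1/47) + 138)*(-1 + 216) = (79/47 + 138)*215 = (6565/47)*215 = 1411475/47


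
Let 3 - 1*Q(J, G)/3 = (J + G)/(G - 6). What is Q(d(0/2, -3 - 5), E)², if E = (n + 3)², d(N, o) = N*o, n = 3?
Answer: 729/25 ≈ 29.160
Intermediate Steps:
E = 36 (E = (3 + 3)² = 6² = 36)
Q(J, G) = 9 - 3*(G + J)/(-6 + G) (Q(J, G) = 9 - 3*(J + G)/(G - 6) = 9 - 3*(G + J)/(-6 + G))
Q(d(0/2, -3 - 5), E)² = (3*(-18 - 0/2*(-3 - 5) + 2*36)/(-6 + 36))² = (3*(-18 - 0*(½)*(-8) + 72)/30)² = (3*(1/30)*(-18 - 0*(-8) + 72))² = (3*(1/30)*(-18 - 1*0 + 72))² = (3*(1/30)*(-18 + 0 + 72))² = (3*(1/30)*54)² = (27/5)² = 729/25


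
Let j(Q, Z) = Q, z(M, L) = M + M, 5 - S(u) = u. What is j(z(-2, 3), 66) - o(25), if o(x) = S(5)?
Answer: -4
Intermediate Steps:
S(u) = 5 - u
z(M, L) = 2*M
o(x) = 0 (o(x) = 5 - 1*5 = 5 - 5 = 0)
j(z(-2, 3), 66) - o(25) = 2*(-2) - 1*0 = -4 + 0 = -4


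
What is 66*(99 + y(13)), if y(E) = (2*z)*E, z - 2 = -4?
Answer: 3102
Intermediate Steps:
z = -2 (z = 2 - 4 = -2)
y(E) = -4*E (y(E) = (2*(-2))*E = -4*E)
66*(99 + y(13)) = 66*(99 - 4*13) = 66*(99 - 52) = 66*47 = 3102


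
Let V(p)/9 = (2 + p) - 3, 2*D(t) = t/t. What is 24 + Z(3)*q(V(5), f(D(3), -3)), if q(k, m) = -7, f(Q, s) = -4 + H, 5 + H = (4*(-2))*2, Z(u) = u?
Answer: 3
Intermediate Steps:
D(t) = ½ (D(t) = (t/t)/2 = (½)*1 = ½)
H = -21 (H = -5 + (4*(-2))*2 = -5 - 8*2 = -5 - 16 = -21)
V(p) = -9 + 9*p (V(p) = 9*((2 + p) - 3) = 9*(-1 + p) = -9 + 9*p)
f(Q, s) = -25 (f(Q, s) = -4 - 21 = -25)
24 + Z(3)*q(V(5), f(D(3), -3)) = 24 + 3*(-7) = 24 - 21 = 3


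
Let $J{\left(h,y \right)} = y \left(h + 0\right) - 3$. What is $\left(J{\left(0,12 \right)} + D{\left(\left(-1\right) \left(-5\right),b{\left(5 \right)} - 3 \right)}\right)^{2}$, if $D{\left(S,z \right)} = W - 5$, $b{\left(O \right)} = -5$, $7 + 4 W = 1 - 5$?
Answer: $\frac{1849}{16} \approx 115.56$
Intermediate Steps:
$W = - \frac{11}{4}$ ($W = - \frac{7}{4} + \frac{1 - 5}{4} = - \frac{7}{4} + \frac{1}{4} \left(-4\right) = - \frac{7}{4} - 1 = - \frac{11}{4} \approx -2.75$)
$J{\left(h,y \right)} = -3 + h y$ ($J{\left(h,y \right)} = y h - 3 = h y - 3 = -3 + h y$)
$D{\left(S,z \right)} = - \frac{31}{4}$ ($D{\left(S,z \right)} = - \frac{11}{4} - 5 = - \frac{31}{4}$)
$\left(J{\left(0,12 \right)} + D{\left(\left(-1\right) \left(-5\right),b{\left(5 \right)} - 3 \right)}\right)^{2} = \left(\left(-3 + 0 \cdot 12\right) - \frac{31}{4}\right)^{2} = \left(\left(-3 + 0\right) - \frac{31}{4}\right)^{2} = \left(-3 - \frac{31}{4}\right)^{2} = \left(- \frac{43}{4}\right)^{2} = \frac{1849}{16}$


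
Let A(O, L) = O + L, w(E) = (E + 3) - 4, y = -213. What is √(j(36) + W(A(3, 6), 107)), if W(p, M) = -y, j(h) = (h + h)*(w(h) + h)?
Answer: 5*√213 ≈ 72.973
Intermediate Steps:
w(E) = -1 + E (w(E) = (3 + E) - 4 = -1 + E)
j(h) = 2*h*(-1 + 2*h) (j(h) = (h + h)*((-1 + h) + h) = (2*h)*(-1 + 2*h) = 2*h*(-1 + 2*h))
A(O, L) = L + O
W(p, M) = 213 (W(p, M) = -1*(-213) = 213)
√(j(36) + W(A(3, 6), 107)) = √(2*36*(-1 + 2*36) + 213) = √(2*36*(-1 + 72) + 213) = √(2*36*71 + 213) = √(5112 + 213) = √5325 = 5*√213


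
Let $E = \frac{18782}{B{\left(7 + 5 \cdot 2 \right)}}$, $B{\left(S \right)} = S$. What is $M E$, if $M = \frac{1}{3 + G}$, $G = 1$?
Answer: $\frac{9391}{34} \approx 276.21$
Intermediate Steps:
$E = \frac{18782}{17}$ ($E = \frac{18782}{7 + 5 \cdot 2} = \frac{18782}{7 + 10} = \frac{18782}{17} \approx 1104.8$)
$M = \frac{1}{4}$ ($M = \frac{1}{3 + 1} = \frac{1}{4} \approx 0.25$)
$M E = \frac{1}{4} \cdot \frac{18782}{17} = \frac{9391}{34}$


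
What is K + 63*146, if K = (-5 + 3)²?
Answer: 9202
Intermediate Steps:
K = 4 (K = (-2)² = 4)
K + 63*146 = 4 + 63*146 = 4 + 9198 = 9202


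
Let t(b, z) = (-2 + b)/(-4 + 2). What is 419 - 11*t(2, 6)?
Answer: 419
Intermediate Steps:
t(b, z) = 1 - b/2 (t(b, z) = (-2 + b)/(-2) = (-2 + b)*(-½) = 1 - b/2)
419 - 11*t(2, 6) = 419 - 11*(1 - ½*2) = 419 - 11*(1 - 1) = 419 - 11*0 = 419 + 0 = 419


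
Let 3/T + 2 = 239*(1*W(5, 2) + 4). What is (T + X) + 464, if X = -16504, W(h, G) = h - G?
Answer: -8934279/557 ≈ -16040.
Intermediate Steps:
T = 1/557 (T = 3/(-2 + 239*(1*(5 - 1*2) + 4)) = 3/(-2 + 239*(1*(5 - 2) + 4)) = 3/(-2 + 239*(1*3 + 4)) = 3/(-2 + 239*(3 + 4)) = 3/(-2 + 239*7) = 3/(-2 + 1673) = 3/1671 = 3*(1/1671) = 1/557 ≈ 0.0017953)
(T + X) + 464 = (1/557 - 16504) + 464 = -9192727/557 + 464 = -8934279/557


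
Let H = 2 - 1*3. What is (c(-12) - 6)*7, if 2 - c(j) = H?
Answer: -21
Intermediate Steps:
H = -1 (H = 2 - 3 = -1)
c(j) = 3 (c(j) = 2 - 1*(-1) = 2 + 1 = 3)
(c(-12) - 6)*7 = (3 - 6)*7 = -3*7 = -21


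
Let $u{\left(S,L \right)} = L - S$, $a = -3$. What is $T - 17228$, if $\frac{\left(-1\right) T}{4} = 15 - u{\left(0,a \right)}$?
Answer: $-17300$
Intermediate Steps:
$T = -72$ ($T = - 4 \left(15 - \left(-3 - 0\right)\right) = - 4 \left(15 - \left(-3 + 0\right)\right) = - 4 \left(15 - -3\right) = - 4 \left(15 + 3\right) = \left(-4\right) 18 = -72$)
$T - 17228 = -72 - 17228 = -17300$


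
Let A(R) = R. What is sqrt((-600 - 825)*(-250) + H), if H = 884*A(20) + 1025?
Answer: sqrt(374955) ≈ 612.34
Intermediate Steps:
H = 18705 (H = 884*20 + 1025 = 17680 + 1025 = 18705)
sqrt((-600 - 825)*(-250) + H) = sqrt((-600 - 825)*(-250) + 18705) = sqrt(-1425*(-250) + 18705) = sqrt(356250 + 18705) = sqrt(374955)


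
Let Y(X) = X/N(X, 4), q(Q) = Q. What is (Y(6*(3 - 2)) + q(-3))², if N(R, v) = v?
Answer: 9/4 ≈ 2.2500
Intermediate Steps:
Y(X) = X/4
(Y(6*(3 - 2)) + q(-3))² = ((6*(3 - 2))/4 - 3)² = ((6*1)/4 - 3)² = ((¼)*6 - 3)² = (3/2 - 3)² = (-3/2)² = 9/4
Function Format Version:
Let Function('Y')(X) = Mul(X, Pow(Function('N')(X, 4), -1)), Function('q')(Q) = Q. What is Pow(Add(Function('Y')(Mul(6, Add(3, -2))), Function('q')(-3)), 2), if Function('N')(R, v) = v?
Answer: Rational(9, 4) ≈ 2.2500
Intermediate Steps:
Function('Y')(X) = Mul(Rational(1, 4), X) (Function('Y')(X) = Mul(X, Pow(4, -1)) = Mul(X, Rational(1, 4)) = Mul(Rational(1, 4), X))
Pow(Add(Function('Y')(Mul(6, Add(3, -2))), Function('q')(-3)), 2) = Pow(Add(Mul(Rational(1, 4), Mul(6, Add(3, -2))), -3), 2) = Pow(Add(Mul(Rational(1, 4), Mul(6, 1)), -3), 2) = Pow(Add(Mul(Rational(1, 4), 6), -3), 2) = Pow(Add(Rational(3, 2), -3), 2) = Pow(Rational(-3, 2), 2) = Rational(9, 4)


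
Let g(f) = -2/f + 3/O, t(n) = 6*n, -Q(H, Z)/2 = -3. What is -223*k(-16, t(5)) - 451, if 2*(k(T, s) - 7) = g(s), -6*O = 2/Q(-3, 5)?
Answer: 120493/30 ≈ 4016.4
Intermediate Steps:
Q(H, Z) = 6 (Q(H, Z) = -2*(-3) = 6)
O = -1/18 (O = -1/(3*6) = -1/6*1/3 = -1/18 ≈ -0.055556)
g(f) = -54 - 2/f (g(f) = -2/f + 3/(-1/18) = -2/f + 3*(-18) = -2/f - 54 = -54 - 2/f)
k(T, s) = -20 - 1/s (k(T, s) = 7 + (-54 - 2/s)/2 = 7 + (-27 - 1/s) = -20 - 1/s)
-223*k(-16, t(5)) - 451 = -223*(-20 - 1/(6*5)) - 451 = -223*(-20 - 1/30) - 451 = -223*(-601/30) - 451 = 134023/30 - 451 = 120493/30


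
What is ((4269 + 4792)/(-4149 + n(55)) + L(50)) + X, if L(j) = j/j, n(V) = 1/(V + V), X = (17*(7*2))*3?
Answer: 325321425/456389 ≈ 712.82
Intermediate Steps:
X = 714 (X = (17*14)*3 = 238*3 = 714)
n(V) = 1/(2*V)
L(j) = 1
((4269 + 4792)/(-4149 + n(55)) + L(50)) + X = ((4269 + 4792)/(-4149 + (1/2)/55) + 1) + 714 = (9061/(-4149 + (1/2)*(1/55)) + 1) + 714 = (9061/(-4149 + 1/110) + 1) + 714 = (9061/(-456389/110) + 1) + 714 = (9061*(-110/456389) + 1) + 714 = (-996710/456389 + 1) + 714 = -540321/456389 + 714 = 325321425/456389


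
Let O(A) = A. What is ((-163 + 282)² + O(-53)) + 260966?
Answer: 275074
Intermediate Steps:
((-163 + 282)² + O(-53)) + 260966 = ((-163 + 282)² - 53) + 260966 = (119² - 53) + 260966 = (14161 - 53) + 260966 = 14108 + 260966 = 275074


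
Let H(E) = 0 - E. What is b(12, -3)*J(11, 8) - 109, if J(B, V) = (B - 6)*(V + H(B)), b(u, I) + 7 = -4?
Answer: 56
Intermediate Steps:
H(E) = -E
b(u, I) = -11 (b(u, I) = -7 - 4 = -11)
J(B, V) = (-6 + B)*(V - B) (J(B, V) = (B - 6)*(V - B) = (-6 + B)*(V - B))
b(12, -3)*J(11, 8) - 109 = -11*(-1*11**2 - 6*8 + 6*11 + 11*8) - 109 = -11*(-1*121 - 48 + 66 + 88) - 109 = -11*(-121 - 48 + 66 + 88) - 109 = -11*(-15) - 109 = 165 - 109 = 56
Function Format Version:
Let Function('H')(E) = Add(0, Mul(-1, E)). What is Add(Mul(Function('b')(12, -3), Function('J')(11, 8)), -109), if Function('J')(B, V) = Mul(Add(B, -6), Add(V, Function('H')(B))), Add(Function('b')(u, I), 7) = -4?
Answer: 56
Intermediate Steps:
Function('H')(E) = Mul(-1, E)
Function('b')(u, I) = -11 (Function('b')(u, I) = Add(-7, -4) = -11)
Function('J')(B, V) = Mul(Add(-6, B), Add(V, Mul(-1, B))) (Function('J')(B, V) = Mul(Add(B, -6), Add(V, Mul(-1, B))) = Mul(Add(-6, B), Add(V, Mul(-1, B))))
Add(Mul(Function('b')(12, -3), Function('J')(11, 8)), -109) = Add(Mul(-11, Add(Mul(-1, Pow(11, 2)), Mul(-6, 8), Mul(6, 11), Mul(11, 8))), -109) = Add(Mul(-11, Add(Mul(-1, 121), -48, 66, 88)), -109) = Add(Mul(-11, Add(-121, -48, 66, 88)), -109) = Add(Mul(-11, -15), -109) = Add(165, -109) = 56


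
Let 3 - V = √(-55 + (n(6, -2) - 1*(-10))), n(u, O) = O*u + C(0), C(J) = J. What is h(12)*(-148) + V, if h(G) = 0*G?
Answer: 3 - I*√57 ≈ 3.0 - 7.5498*I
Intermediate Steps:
h(G) = 0
n(u, O) = O*u (n(u, O) = O*u + 0 = O*u)
V = 3 - I*√57 (V = 3 - √(-55 + (-2*6 - 1*(-10))) = 3 - √(-55 + (-12 + 10)) = 3 - √(-55 - 2) = 3 - √(-57) = 3 - I*√57 ≈ 3.0 - 7.5498*I)
h(12)*(-148) + V = 0*(-148) + (3 - I*√57) = 0 + (3 - I*√57) = 3 - I*√57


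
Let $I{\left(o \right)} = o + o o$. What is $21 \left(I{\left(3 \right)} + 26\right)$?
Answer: $798$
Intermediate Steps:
$I{\left(o \right)} = o + o^{2}$
$21 \left(I{\left(3 \right)} + 26\right) = 21 \left(3 \left(1 + 3\right) + 26\right) = 21 \left(3 \cdot 4 + 26\right) = 21 \left(12 + 26\right) = 21 \cdot 38 = 798$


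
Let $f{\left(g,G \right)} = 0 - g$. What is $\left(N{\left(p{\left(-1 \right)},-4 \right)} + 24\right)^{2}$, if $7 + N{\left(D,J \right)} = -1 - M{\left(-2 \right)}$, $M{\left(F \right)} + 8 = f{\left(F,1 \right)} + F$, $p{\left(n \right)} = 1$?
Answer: $576$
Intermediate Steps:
$f{\left(g,G \right)} = - g$
$M{\left(F \right)} = -8$ ($M{\left(F \right)} = -8 + \left(- F + F\right) = -8 + 0 = -8$)
$N{\left(D,J \right)} = 0$ ($N{\left(D,J \right)} = -7 - -7 = -7 + \left(-1 + 8\right) = -7 + 7 = 0$)
$\left(N{\left(p{\left(-1 \right)},-4 \right)} + 24\right)^{2} = \left(0 + 24\right)^{2} = 24^{2} = 576$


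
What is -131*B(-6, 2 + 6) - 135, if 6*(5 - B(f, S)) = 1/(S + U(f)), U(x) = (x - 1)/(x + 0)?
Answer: -43319/55 ≈ -787.62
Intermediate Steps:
U(x) = (-1 + x)/x
B(f, S) = 5 - 1/(6*(S + (-1 + f)/f))
-131*B(-6, 2 + 6) - 135 = -131*(-5 + (29/6)*(-6) + 5*(2 + 6)*(-6))/(-1 - 6 + (2 + 6)*(-6)) - 135 = -131*(-5 - 29 + 5*8*(-6))/(-1 - 6 + 8*(-6)) - 135 = -131*(-5 - 29 - 240)/(-1 - 6 - 48) - 135 = -131*(-274)/(-55) - 135 = -(-131)*(-274)/55 - 135 = -131*274/55 - 135 = -35894/55 - 135 = -43319/55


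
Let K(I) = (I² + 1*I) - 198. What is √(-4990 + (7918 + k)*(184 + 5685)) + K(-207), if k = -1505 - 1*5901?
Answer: 42444 + √2999938 ≈ 44176.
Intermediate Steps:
K(I) = -198 + I + I² (K(I) = (I² + I) - 198 = (I + I²) - 198 = -198 + I + I²)
k = -7406 (k = -1505 - 5901 = -7406)
√(-4990 + (7918 + k)*(184 + 5685)) + K(-207) = √(-4990 + (7918 - 7406)*(184 + 5685)) + (-198 - 207 + (-207)²) = √(-4990 + 512*5869) + (-198 - 207 + 42849) = √(-4990 + 3004928) + 42444 = √2999938 + 42444 = 42444 + √2999938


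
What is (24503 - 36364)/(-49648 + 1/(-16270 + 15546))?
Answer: 8587364/35945153 ≈ 0.23890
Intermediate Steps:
(24503 - 36364)/(-49648 + 1/(-16270 + 15546)) = -11861/(-49648 + 1/(-724)) = -11861/(-49648 - 1/724) = -11861/(-35945153/724) = -11861*(-724/35945153) = 8587364/35945153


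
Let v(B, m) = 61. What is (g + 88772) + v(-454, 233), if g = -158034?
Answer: -69201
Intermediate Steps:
(g + 88772) + v(-454, 233) = (-158034 + 88772) + 61 = -69262 + 61 = -69201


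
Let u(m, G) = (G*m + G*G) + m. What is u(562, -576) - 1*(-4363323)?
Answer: 4371949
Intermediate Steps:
u(m, G) = m + G**2 + G*m (u(m, G) = (G*m + G**2) + m = (G**2 + G*m) + m = m + G**2 + G*m)
u(562, -576) - 1*(-4363323) = (562 + (-576)**2 - 576*562) - 1*(-4363323) = (562 + 331776 - 323712) + 4363323 = 8626 + 4363323 = 4371949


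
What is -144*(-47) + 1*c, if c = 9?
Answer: 6777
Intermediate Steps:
-144*(-47) + 1*c = -144*(-47) + 1*9 = 6768 + 9 = 6777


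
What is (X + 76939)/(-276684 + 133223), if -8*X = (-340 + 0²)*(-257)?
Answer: -132033/286922 ≈ -0.46017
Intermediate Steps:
X = -21845/2 (X = -(-340 + 0²)*(-257)/8 = -(-340 + 0)*(-257)/8 = -(-85)*(-257)/2 = -⅛*87380 = -21845/2 ≈ -10923.)
(X + 76939)/(-276684 + 133223) = (-21845/2 + 76939)/(-276684 + 133223) = (132033/2)/(-143461) = (132033/2)*(-1/143461) = -132033/286922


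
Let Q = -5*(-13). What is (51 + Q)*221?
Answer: 25636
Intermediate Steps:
Q = 65
(51 + Q)*221 = (51 + 65)*221 = 116*221 = 25636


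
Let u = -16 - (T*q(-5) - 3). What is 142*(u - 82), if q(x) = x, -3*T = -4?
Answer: -37630/3 ≈ -12543.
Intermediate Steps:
T = 4/3 (T = -1/3*(-4) = 4/3 ≈ 1.3333)
u = -19/3 (u = -16 - ((4/3)*(-5) - 3) = -16 - (-20/3 - 3) = -16 - 1*(-29/3) = -16 + 29/3 = -19/3 ≈ -6.3333)
142*(u - 82) = 142*(-19/3 - 82) = 142*(-265/3) = -37630/3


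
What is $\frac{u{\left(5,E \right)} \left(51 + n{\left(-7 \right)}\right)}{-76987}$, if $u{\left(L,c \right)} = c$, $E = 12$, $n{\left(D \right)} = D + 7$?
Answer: $- \frac{612}{76987} \approx -0.0079494$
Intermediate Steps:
$n{\left(D \right)} = 7 + D$
$\frac{u{\left(5,E \right)} \left(51 + n{\left(-7 \right)}\right)}{-76987} = \frac{12 \left(51 + \left(7 - 7\right)\right)}{-76987} = 12 \left(51 + 0\right) \left(- \frac{1}{76987}\right) = 12 \cdot 51 \left(- \frac{1}{76987}\right) = 612 \left(- \frac{1}{76987}\right) = - \frac{612}{76987}$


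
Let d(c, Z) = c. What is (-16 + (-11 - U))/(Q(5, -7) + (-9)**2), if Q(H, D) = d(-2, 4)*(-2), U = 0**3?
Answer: -27/85 ≈ -0.31765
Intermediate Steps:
U = 0
Q(H, D) = 4 (Q(H, D) = -2*(-2) = 4)
(-16 + (-11 - U))/(Q(5, -7) + (-9)**2) = (-16 + (-11 - 1*0))/(4 + (-9)**2) = (-16 + (-11 + 0))/(4 + 81) = (-16 - 11)/85 = (1/85)*(-27) = -27/85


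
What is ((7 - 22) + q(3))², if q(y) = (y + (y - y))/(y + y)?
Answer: 841/4 ≈ 210.25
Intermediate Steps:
q(y) = ½ (q(y) = (y + 0)/((2*y)) = y*(1/(2*y)) = ½)
((7 - 22) + q(3))² = ((7 - 22) + ½)² = (-15 + ½)² = (-29/2)² = 841/4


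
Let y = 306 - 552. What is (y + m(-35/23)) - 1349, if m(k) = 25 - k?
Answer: -36075/23 ≈ -1568.5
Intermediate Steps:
y = -246
(y + m(-35/23)) - 1349 = (-246 + (25 - (-35)/23)) - 1349 = (-246 + (25 - 1*(-35/23))) - 1349 = (-246 + (25 + 35/23)) - 1349 = (-246 + 610/23) - 1349 = -5048/23 - 1349 = -36075/23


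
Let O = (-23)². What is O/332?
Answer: 529/332 ≈ 1.5934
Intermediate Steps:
O = 529
O/332 = 529/332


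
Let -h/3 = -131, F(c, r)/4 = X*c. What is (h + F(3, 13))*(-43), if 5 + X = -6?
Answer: -11223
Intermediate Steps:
X = -11 (X = -5 - 6 = -11)
F(c, r) = -44*c (F(c, r) = 4*(-11*c) = -44*c)
h = 393 (h = -3*(-131) = 393)
(h + F(3, 13))*(-43) = (393 - 44*3)*(-43) = (393 - 132)*(-43) = 261*(-43) = -11223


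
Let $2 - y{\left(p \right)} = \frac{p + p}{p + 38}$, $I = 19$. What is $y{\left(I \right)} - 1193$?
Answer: $- \frac{3575}{3} \approx -1191.7$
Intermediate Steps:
$y{\left(p \right)} = 2 - \frac{2 p}{38 + p}$ ($y{\left(p \right)} = 2 - \frac{p + p}{p + 38} = 2 - \frac{2 p}{38 + p}$)
$y{\left(I \right)} - 1193 = \frac{76}{38 + 19} - 1193 = \frac{76}{57} - 1193 = 76 \cdot \frac{1}{57} - 1193 = \frac{4}{3} - 1193 = - \frac{3575}{3}$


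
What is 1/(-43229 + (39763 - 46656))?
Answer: -1/50122 ≈ -1.9951e-5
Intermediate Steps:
1/(-43229 + (39763 - 46656)) = 1/(-43229 - 6893) = 1/(-50122) = -1/50122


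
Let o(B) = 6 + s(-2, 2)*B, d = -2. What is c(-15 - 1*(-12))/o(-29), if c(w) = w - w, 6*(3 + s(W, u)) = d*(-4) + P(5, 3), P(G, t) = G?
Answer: 0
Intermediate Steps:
s(W, u) = -⅚ (s(W, u) = -3 + (-2*(-4) + 5)/6 = -3 + (8 + 5)/6 = -3 + (⅙)*13 = -3 + 13/6 = -⅚)
c(w) = 0
o(B) = 6 - 5*B/6
c(-15 - 1*(-12))/o(-29) = 0/(6 - ⅚*(-29)) = 0/(6 + 145/6) = 0/(181/6) = 0*(6/181) = 0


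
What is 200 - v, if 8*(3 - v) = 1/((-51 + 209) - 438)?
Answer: 441279/2240 ≈ 197.00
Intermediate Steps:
v = 6721/2240 (v = 3 - 1/(8*((-51 + 209) - 438)) = 3 - 1/(8*(158 - 438)) = 3 - 1/8/(-280) = 3 - 1/8*(-1/280) = 3 + 1/2240 = 6721/2240 ≈ 3.0004)
200 - v = 200 - 1*6721/2240 = 200 - 6721/2240 = 441279/2240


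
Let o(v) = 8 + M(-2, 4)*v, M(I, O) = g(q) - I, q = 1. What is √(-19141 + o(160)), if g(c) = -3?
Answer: I*√19293 ≈ 138.9*I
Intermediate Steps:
M(I, O) = -3 - I
o(v) = 8 - v (o(v) = 8 + (-3 - 1*(-2))*v = 8 + (-3 + 2)*v = 8 - v)
√(-19141 + o(160)) = √(-19141 + (8 - 1*160)) = √(-19141 + (8 - 160)) = √(-19141 - 152) = √(-19293) = I*√19293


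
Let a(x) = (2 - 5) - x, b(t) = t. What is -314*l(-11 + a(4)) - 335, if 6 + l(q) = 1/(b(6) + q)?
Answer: 9451/6 ≈ 1575.2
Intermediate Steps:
a(x) = -3 - x
l(q) = -6 + 1/(6 + q)
-314*l(-11 + a(4)) - 335 = -314*(-35 - 6*(-11 + (-3 - 1*4)))/(6 + (-11 + (-3 - 1*4))) - 335 = -314*(-35 - 6*(-11 + (-3 - 4)))/(6 + (-11 + (-3 - 4))) - 335 = -314*(-35 - 6*(-11 - 7))/(6 + (-11 - 7)) - 335 = -314*(-35 - 6*(-18))/(6 - 18) - 335 = -314*(-35 + 108)/(-12) - 335 = -(-157)*73/6 - 335 = -314*(-73/12) - 335 = 11461/6 - 335 = 9451/6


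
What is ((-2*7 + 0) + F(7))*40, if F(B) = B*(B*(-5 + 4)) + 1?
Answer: -2480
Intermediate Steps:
F(B) = 1 - B**2 (F(B) = B*(B*(-1)) + 1 = B*(-B) + 1 = -B**2 + 1 = 1 - B**2)
((-2*7 + 0) + F(7))*40 = ((-2*7 + 0) + (1 - 1*7**2))*40 = ((-14 + 0) + (1 - 1*49))*40 = (-14 + (1 - 49))*40 = (-14 - 48)*40 = -62*40 = -2480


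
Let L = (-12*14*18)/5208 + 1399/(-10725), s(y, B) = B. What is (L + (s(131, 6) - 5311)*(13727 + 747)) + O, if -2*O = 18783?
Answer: -51064145172263/664950 ≈ -7.6794e+7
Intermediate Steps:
O = -18783/2 (O = -1/2*18783 = -18783/2 ≈ -9391.5)
L = -236419/332475 (L = -168*18*(1/5208) + 1399*(-1/10725) = -3024*1/5208 - 1399/10725 = -18/31 - 1399/10725 = -236419/332475 ≈ -0.71109)
(L + (s(131, 6) - 5311)*(13727 + 747)) + O = (-236419/332475 + (6 - 5311)*(13727 + 747)) - 18783/2 = (-236419/332475 - 5305*14474) - 18783/2 = (-236419/332475 - 76784570) - 18783/2 = -25528950147169/332475 - 18783/2 = -51064145172263/664950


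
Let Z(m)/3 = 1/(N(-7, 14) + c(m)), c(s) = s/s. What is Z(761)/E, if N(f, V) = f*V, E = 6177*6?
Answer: -1/1198338 ≈ -8.3449e-7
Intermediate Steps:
E = 37062
N(f, V) = V*f
c(s) = 1
Z(m) = -3/97 (Z(m) = 3/(14*(-7) + 1) = 3/(-98 + 1) = 3/(-97) = 3*(-1/97) = -3/97)
Z(761)/E = -3/97/37062 = -3/97*1/37062 = -1/1198338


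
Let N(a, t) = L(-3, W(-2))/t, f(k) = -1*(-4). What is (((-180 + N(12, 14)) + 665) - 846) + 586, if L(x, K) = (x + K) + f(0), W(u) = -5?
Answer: 1573/7 ≈ 224.71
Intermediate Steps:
f(k) = 4
L(x, K) = 4 + K + x (L(x, K) = (x + K) + 4 = (K + x) + 4 = 4 + K + x)
N(a, t) = -4/t (N(a, t) = (4 - 5 - 3)/t = -4/t)
(((-180 + N(12, 14)) + 665) - 846) + 586 = (((-180 - 4/14) + 665) - 846) + 586 = (((-180 - 4*1/14) + 665) - 846) + 586 = (((-180 - 2/7) + 665) - 846) + 586 = ((-1262/7 + 665) - 846) + 586 = (3393/7 - 846) + 586 = -2529/7 + 586 = 1573/7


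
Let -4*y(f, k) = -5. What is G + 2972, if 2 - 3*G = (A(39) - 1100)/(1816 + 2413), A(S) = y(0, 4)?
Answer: 150861283/50748 ≈ 2972.8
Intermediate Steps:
y(f, k) = 5/4 (y(f, k) = -1/4*(-5) = 5/4)
A(S) = 5/4
G = 38227/50748 (G = 2/3 - (5/4 - 1100)/(3*(1816 + 2413)) = 2/3 - (-1465)/(4*4229) = 2/3 - 1/3*(-4395/16916) = 2/3 + 1465/16916 = 38227/50748 ≈ 0.75327)
G + 2972 = 38227/50748 + 2972 = 150861283/50748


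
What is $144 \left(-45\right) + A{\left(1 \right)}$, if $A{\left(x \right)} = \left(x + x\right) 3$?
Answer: $-6474$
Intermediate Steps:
$A{\left(x \right)} = 6 x$ ($A{\left(x \right)} = 2 x 3 = 6 x$)
$144 \left(-45\right) + A{\left(1 \right)} = 144 \left(-45\right) + 6 \cdot 1 = -6480 + 6 = -6474$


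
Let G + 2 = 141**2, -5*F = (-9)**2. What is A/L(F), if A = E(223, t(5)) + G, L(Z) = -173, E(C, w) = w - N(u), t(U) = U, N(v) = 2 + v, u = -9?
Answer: -19891/173 ≈ -114.98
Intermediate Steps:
E(C, w) = 7 + w (E(C, w) = w - (2 - 9) = w - 1*(-7) = w + 7 = 7 + w)
F = -81/5 (F = -1/5*(-9)**2 = -1/5*81 = -81/5 ≈ -16.200)
G = 19879 (G = -2 + 141**2 = -2 + 19881 = 19879)
A = 19891 (A = (7 + 5) + 19879 = 12 + 19879 = 19891)
A/L(F) = 19891/(-173) = 19891*(-1/173) = -19891/173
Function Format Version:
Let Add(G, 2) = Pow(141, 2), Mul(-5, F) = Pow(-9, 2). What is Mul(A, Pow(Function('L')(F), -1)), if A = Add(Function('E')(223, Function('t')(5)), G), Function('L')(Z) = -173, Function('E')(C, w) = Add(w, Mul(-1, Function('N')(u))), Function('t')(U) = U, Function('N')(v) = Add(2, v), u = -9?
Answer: Rational(-19891, 173) ≈ -114.98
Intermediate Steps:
Function('E')(C, w) = Add(7, w) (Function('E')(C, w) = Add(w, Mul(-1, Add(2, -9))) = Add(w, Mul(-1, -7)) = Add(w, 7) = Add(7, w))
F = Rational(-81, 5) (F = Mul(Rational(-1, 5), Pow(-9, 2)) = Mul(Rational(-1, 5), 81) = Rational(-81, 5) ≈ -16.200)
G = 19879 (G = Add(-2, Pow(141, 2)) = Add(-2, 19881) = 19879)
A = 19891 (A = Add(Add(7, 5), 19879) = Add(12, 19879) = 19891)
Mul(A, Pow(Function('L')(F), -1)) = Mul(19891, Pow(-173, -1)) = Mul(19891, Rational(-1, 173)) = Rational(-19891, 173)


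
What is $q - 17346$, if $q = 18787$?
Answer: $1441$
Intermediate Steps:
$q - 17346 = 18787 - 17346 = 1441$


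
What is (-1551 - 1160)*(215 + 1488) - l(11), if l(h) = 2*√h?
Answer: -4616833 - 2*√11 ≈ -4.6168e+6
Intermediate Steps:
(-1551 - 1160)*(215 + 1488) - l(11) = (-1551 - 1160)*(215 + 1488) - 2*√11 = -2711*1703 - 2*√11 = -4616833 - 2*√11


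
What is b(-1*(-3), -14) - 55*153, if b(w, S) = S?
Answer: -8429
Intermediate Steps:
b(-1*(-3), -14) - 55*153 = -14 - 55*153 = -14 - 8415 = -8429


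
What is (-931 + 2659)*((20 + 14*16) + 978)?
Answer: 2111616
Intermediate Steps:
(-931 + 2659)*((20 + 14*16) + 978) = 1728*((20 + 224) + 978) = 1728*(244 + 978) = 1728*1222 = 2111616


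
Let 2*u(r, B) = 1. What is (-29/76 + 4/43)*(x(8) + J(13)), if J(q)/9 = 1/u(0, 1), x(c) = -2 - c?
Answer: -1886/817 ≈ -2.3084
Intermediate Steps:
u(r, B) = ½ (u(r, B) = (½)*1 = ½)
J(q) = 18 (J(q) = 9/(½) = 9*2 = 18)
(-29/76 + 4/43)*(x(8) + J(13)) = (-29/76 + 4/43)*((-2 - 1*8) + 18) = (-29*1/76 + 4*(1/43))*((-2 - 8) + 18) = (-29/76 + 4/43)*(-10 + 18) = -943/3268*8 = -1886/817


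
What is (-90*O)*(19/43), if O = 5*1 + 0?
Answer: -8550/43 ≈ -198.84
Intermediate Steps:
O = 5 (O = 5 + 0 = 5)
(-90*O)*(19/43) = (-90*5)*(19/43) = -8550/43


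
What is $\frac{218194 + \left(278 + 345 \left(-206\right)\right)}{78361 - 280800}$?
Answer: $- \frac{147402}{202439} \approx -0.72813$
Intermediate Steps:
$\frac{218194 + \left(278 + 345 \left(-206\right)\right)}{78361 - 280800} = \frac{218194 + \left(278 - 71070\right)}{-202439} = \left(218194 - 70792\right) \left(- \frac{1}{202439}\right) = 147402 \left(- \frac{1}{202439}\right) = - \frac{147402}{202439}$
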